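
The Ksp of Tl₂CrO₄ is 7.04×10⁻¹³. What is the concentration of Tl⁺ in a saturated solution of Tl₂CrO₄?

Tl₂CrO₄(s) ⇌ 2 Tl⁺(aq) + CrO₄²⁻(aq)
For each mole of Tl₂CrO₄ that dissolves per liter, [Tl⁺] = 2s and [CrO₄²⁻] = s; let s denote this solubility.
Ksp = [Tl⁺]^2[CrO₄²⁻] = (2s)^2 · s = 4s^3 = 7.04×10⁻¹³
s = 5.60×10⁻⁵ mol/L
[Tl⁺] = 2s = 1.12×10⁻⁴ mol/L

1.12×10⁻⁴ M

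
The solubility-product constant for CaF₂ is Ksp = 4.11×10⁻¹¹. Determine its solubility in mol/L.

CaF₂(s) ⇌ Ca²⁺(aq) + 2 F⁻(aq)
With molar solubility s: [Ca²⁺] = s, [F⁻] = 2s.
Ksp = [Ca²⁺][F⁻]^2 = s · (2s)^2 = 4s^3
4s^3 = 4.11×10⁻¹¹  ⇒  s^3 = 1.03×10⁻¹¹
s = (1.03×10⁻¹¹)^(1/3) = 2.17×10⁻⁴ mol L⁻¹

2.17×10⁻⁴ M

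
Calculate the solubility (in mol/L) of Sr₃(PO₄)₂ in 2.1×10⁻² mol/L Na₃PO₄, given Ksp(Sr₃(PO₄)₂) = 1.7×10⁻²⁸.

Sr₃(PO₄)₂(s) ⇌ 3 Sr²⁺(aq) + 2 PO₄³⁻(aq)
Let s be the solubility of Sr₃(PO₄)₂ here. The common ion gives [PO₄³⁻] ≈ 2.1×10⁻² mol/L, and [Sr²⁺] = 3s.
Ksp = [Sr²⁺]^3[PO₄³⁻]^2 = (3s)^3(2.1×10⁻²)^2
(3s)^3 = 1.7×10⁻²⁸ / (2.1×10⁻²)^2 = 3.9×10⁻²⁵
s = 2.4×10⁻⁹ mol/L

2.4×10⁻⁹ M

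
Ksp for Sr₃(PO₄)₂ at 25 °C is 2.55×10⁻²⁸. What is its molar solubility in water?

1.19×10⁻⁶ M

Sr₃(PO₄)₂(s) ⇌ 3 Sr²⁺(aq) + 2 PO₄³⁻(aq)
For each mole of Sr₃(PO₄)₂ that dissolves per liter, [Sr²⁺] = 3s and [PO₄³⁻] = 2s; let s denote this solubility.
Ksp = [Sr²⁺]^3[PO₄³⁻]^2 = (3s)^3 · (2s)^2 = 108s^5
108s^5 = 2.55×10⁻²⁸  ⇒  s^5 = 2.36×10⁻³⁰
s = (2.36×10⁻³⁰)^(1/5) = 1.19×10⁻⁶ M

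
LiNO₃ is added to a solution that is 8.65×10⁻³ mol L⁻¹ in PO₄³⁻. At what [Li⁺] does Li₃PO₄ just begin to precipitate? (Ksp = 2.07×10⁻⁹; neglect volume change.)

6.21×10⁻³ M

A salt starts to precipitate once the ion product Q reaches its Ksp.
Li₃PO₄(s) ⇌ 3 Li⁺(aq) + PO₄³⁻(aq)
Ksp = [Li⁺]^3[PO₄³⁻] = [Li⁺]^3(8.65×10⁻³)
[Li⁺]^3 = 2.07×10⁻⁹ / (8.65×10⁻³) = 2.39×10⁻⁷
[Li⁺] = 6.21×10⁻³ mol L⁻¹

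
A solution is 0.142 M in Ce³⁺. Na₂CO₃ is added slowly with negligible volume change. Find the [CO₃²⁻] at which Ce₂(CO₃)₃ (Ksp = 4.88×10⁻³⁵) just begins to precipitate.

A salt starts to precipitate once the ion product Q reaches its Ksp.
Ce₂(CO₃)₃(s) ⇌ 2 Ce³⁺(aq) + 3 CO₃²⁻(aq)
Ksp = [Ce³⁺]^2[CO₃²⁻]^3 = [CO₃²⁻]^3(0.142)^2
[CO₃²⁻]^3 = 4.88×10⁻³⁵ / (0.142)^2 = 2.42×10⁻³³
[CO₃²⁻] = 1.34×10⁻¹¹ M

1.34×10⁻¹¹ M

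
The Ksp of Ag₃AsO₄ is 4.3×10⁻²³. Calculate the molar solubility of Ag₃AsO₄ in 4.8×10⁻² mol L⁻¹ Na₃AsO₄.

Ag₃AsO₄(s) ⇌ 3 Ag⁺(aq) + AsO₄³⁻(aq)
AsO₄³⁻ is already present at 4.8×10⁻² mol L⁻¹. If s mol/L of Ag₃AsO₄ dissolves, [Ag⁺] = 3s while [AsO₄³⁻] ≈ 4.8×10⁻² mol L⁻¹.
Ksp = [Ag⁺]^3[AsO₄³⁻] = (3s)^3(4.8×10⁻²)
(3s)^3 = 4.3×10⁻²³ / (4.8×10⁻²) = 9.0×10⁻²²
s = 3.2×10⁻⁸ mol L⁻¹

3.2×10⁻⁸ M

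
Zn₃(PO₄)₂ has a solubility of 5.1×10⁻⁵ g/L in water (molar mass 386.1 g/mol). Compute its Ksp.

Ksp = 4.3×10⁻³³

Convert to molarity: s = 5.1×10⁻⁵ / 386.1 = 1.321×10⁻⁷ mol/L
Zn₃(PO₄)₂(s) ⇌ 3 Zn²⁺(aq) + 2 PO₄³⁻(aq)
If s mol/L of Zn₃(PO₄)₂ dissolves, [Zn²⁺] = 3s and [PO₄³⁻] = 2s.
Ksp = [Zn²⁺]^3[PO₄³⁻]^2 = (3s)^3 · (2s)^2 = 108s^5
Ksp = 108 × (1.321×10⁻⁷)^5 = 4.3×10⁻³³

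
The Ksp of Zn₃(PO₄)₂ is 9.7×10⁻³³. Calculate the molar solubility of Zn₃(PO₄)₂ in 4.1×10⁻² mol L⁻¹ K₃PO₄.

6.0×10⁻¹¹ M

Zn₃(PO₄)₂(s) ⇌ 3 Zn²⁺(aq) + 2 PO₄³⁻(aq)
With PO₄³⁻ already at 4.1×10⁻² mol L⁻¹ and s small, take [PO₄³⁻] ≈ 4.1×10⁻² mol L⁻¹ and [Zn²⁺] = 3s.
Ksp = [Zn²⁺]^3[PO₄³⁻]^2 = (3s)^3(4.1×10⁻²)^2
(3s)^3 = 9.7×10⁻³³ / (4.1×10⁻²)^2 = 5.8×10⁻³⁰
s = 6.0×10⁻¹¹ mol L⁻¹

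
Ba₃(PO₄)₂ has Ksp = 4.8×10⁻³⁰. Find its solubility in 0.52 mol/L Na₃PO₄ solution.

8.7×10⁻¹¹ M

Ba₃(PO₄)₂(s) ⇌ 3 Ba²⁺(aq) + 2 PO₄³⁻(aq)
With PO₄³⁻ already at 0.52 mol/L and s small, take [PO₄³⁻] ≈ 0.52 mol/L and [Ba²⁺] = 3s.
Ksp = [Ba²⁺]^3[PO₄³⁻]^2 = (3s)^3(0.52)^2
(3s)^3 = 4.8×10⁻³⁰ / (0.52)^2 = 1.8×10⁻²⁹
s = 8.7×10⁻¹¹ mol/L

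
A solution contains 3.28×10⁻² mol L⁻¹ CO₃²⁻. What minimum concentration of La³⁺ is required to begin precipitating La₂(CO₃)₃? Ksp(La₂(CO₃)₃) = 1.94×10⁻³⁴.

2.34×10⁻¹⁵ M

The threshold for precipitation is Q = Ksp.
La₂(CO₃)₃(s) ⇌ 2 La³⁺(aq) + 3 CO₃²⁻(aq)
Ksp = [La³⁺]^2[CO₃²⁻]^3 = [La³⁺]^2(3.28×10⁻²)^3
[La³⁺]^2 = 1.94×10⁻³⁴ / (3.28×10⁻²)^3 = 5.50×10⁻³⁰
[La³⁺] = 2.34×10⁻¹⁵ mol L⁻¹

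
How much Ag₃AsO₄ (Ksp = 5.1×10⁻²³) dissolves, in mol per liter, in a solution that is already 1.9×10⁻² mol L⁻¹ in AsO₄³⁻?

Ag₃AsO₄(s) ⇌ 3 Ag⁺(aq) + AsO₄³⁻(aq)
With AsO₄³⁻ already at 1.9×10⁻² mol L⁻¹ and s small, take [AsO₄³⁻] ≈ 1.9×10⁻² mol L⁻¹ and [Ag⁺] = 3s.
Ksp = [Ag⁺]^3[AsO₄³⁻] = (3s)^3(1.9×10⁻²)
(3s)^3 = 5.1×10⁻²³ / (1.9×10⁻²) = 2.7×10⁻²¹
s = 4.6×10⁻⁸ mol L⁻¹

4.6×10⁻⁸ M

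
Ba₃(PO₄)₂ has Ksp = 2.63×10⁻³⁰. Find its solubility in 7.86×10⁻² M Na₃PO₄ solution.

2.51×10⁻¹⁰ M

Ba₃(PO₄)₂(s) ⇌ 3 Ba²⁺(aq) + 2 PO₄³⁻(aq)
PO₄³⁻ is already present at 7.86×10⁻² M. If s mol/L of Ba₃(PO₄)₂ dissolves, [Ba²⁺] = 3s while [PO₄³⁻] ≈ 7.86×10⁻² M.
Ksp = [Ba²⁺]^3[PO₄³⁻]^2 = (3s)^3(7.86×10⁻²)^2
(3s)^3 = 2.63×10⁻³⁰ / (7.86×10⁻²)^2 = 4.26×10⁻²⁸
s = 2.51×10⁻¹⁰ M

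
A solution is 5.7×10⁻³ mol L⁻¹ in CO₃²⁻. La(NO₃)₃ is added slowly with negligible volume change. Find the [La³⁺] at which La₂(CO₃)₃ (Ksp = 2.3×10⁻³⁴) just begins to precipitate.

3.5×10⁻¹⁴ M

A salt starts to precipitate once the ion product Q reaches its Ksp.
La₂(CO₃)₃(s) ⇌ 2 La³⁺(aq) + 3 CO₃²⁻(aq)
Ksp = [La³⁺]^2[CO₃²⁻]^3 = [La³⁺]^2(5.7×10⁻³)^3
[La³⁺]^2 = 2.3×10⁻³⁴ / (5.7×10⁻³)^3 = 1.2×10⁻²⁷
[La³⁺] = 3.5×10⁻¹⁴ mol L⁻¹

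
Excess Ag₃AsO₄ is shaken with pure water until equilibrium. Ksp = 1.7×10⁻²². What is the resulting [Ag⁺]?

4.8×10⁻⁶ M

Ag₃AsO₄(s) ⇌ 3 Ag⁺(aq) + AsO₄³⁻(aq)
Let s be the molar solubility. Then [Ag⁺] = 3s and [AsO₄³⁻] = s.
Ksp = [Ag⁺]^3[AsO₄³⁻] = (3s)^3 · s = 27s^4 = 1.7×10⁻²²
s = 1.6×10⁻⁶ mol L⁻¹
[Ag⁺] = 3s = 4.8×10⁻⁶ mol L⁻¹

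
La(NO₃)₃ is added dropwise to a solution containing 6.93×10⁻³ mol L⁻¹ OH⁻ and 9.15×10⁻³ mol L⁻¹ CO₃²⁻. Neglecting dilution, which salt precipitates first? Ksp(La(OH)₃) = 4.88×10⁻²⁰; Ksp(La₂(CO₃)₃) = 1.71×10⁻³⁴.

Precipitation begins when Q = Ksp.
For La(OH)₃: [La³⁺] = (Ksp/[OH⁻]^3) = 1.47×10⁻¹³ mol L⁻¹
For La₂(CO₃)₃: [La³⁺] = (Ksp/[CO₃²⁻]^3)^(1/2) = 1.49×10⁻¹⁴ mol L⁻¹
Since La₂(CO₃)₃ needs less La³⁺ to reach saturation, it precipitates first.

La₂(CO₃)₃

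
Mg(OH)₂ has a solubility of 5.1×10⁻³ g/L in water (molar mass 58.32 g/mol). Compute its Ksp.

s = (5.1×10⁻³ g L⁻¹)/(58.32 g mol⁻¹) = 8.745×10⁻⁵ M
Mg(OH)₂(s) ⇌ Mg²⁺(aq) + 2 OH⁻(aq)
If s mol/L of Mg(OH)₂ dissolves, [Mg²⁺] = s and [OH⁻] = 2s.
Ksp = [Mg²⁺][OH⁻]^2 = s · (2s)^2 = 4s^3
Ksp = 4 × (8.745×10⁻⁵)^3 = 2.7×10⁻¹²

Ksp = 2.7×10⁻¹²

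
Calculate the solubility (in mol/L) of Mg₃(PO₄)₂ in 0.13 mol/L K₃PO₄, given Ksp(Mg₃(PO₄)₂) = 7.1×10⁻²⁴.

Mg₃(PO₄)₂(s) ⇌ 3 Mg²⁺(aq) + 2 PO₄³⁻(aq)
The solution already contains PO₄³⁻ at 0.13 mol/L. Let s be the molar solubility of Mg₃(PO₄)₂.
[PO₄³⁻] ≈ 0.13 mol/L (common ion dominates); [Mg²⁺] = 3s.
Ksp = [Mg²⁺]^3[PO₄³⁻]^2 = (3s)^3(0.13)^2
(3s)^3 = 7.1×10⁻²⁴ / (0.13)^2 = 4.2×10⁻²²
s = 2.5×10⁻⁸ mol/L

2.5×10⁻⁸ M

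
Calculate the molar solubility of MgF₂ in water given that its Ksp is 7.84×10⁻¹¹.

MgF₂(s) ⇌ Mg²⁺(aq) + 2 F⁻(aq)
If s mol/L of MgF₂ dissolves, [Mg²⁺] = s and [F⁻] = 2s.
Ksp = [Mg²⁺][F⁻]^2 = s · (2s)^2 = 4s^3
4s^3 = 7.84×10⁻¹¹  ⇒  s^3 = 1.96×10⁻¹¹
Taking the 3rd root, s = 2.70×10⁻⁴ M.

2.70×10⁻⁴ M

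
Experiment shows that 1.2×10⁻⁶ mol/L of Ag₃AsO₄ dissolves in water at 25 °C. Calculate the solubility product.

Ksp = 5.6×10⁻²³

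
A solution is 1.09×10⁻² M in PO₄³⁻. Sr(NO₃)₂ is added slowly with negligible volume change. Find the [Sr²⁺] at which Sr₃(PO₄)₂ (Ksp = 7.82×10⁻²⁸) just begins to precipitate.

Precipitation begins when Q = Ksp.
Sr₃(PO₄)₂(s) ⇌ 3 Sr²⁺(aq) + 2 PO₄³⁻(aq)
Ksp = [Sr²⁺]^3[PO₄³⁻]^2 = [Sr²⁺]^3(1.09×10⁻²)^2
[Sr²⁺]^3 = 7.82×10⁻²⁸ / (1.09×10⁻²)^2 = 6.58×10⁻²⁴
[Sr²⁺] = 1.87×10⁻⁸ M

1.87×10⁻⁸ M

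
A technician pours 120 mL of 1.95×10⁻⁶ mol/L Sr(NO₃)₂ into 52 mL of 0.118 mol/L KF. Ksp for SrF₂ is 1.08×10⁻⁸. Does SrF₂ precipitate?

No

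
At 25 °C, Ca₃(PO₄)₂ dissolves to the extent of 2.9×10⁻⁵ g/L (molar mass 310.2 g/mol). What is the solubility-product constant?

s = (2.9×10⁻⁵ g L⁻¹)/(310.2 g mol⁻¹) = 9.349×10⁻⁸ M
Ca₃(PO₄)₂(s) ⇌ 3 Ca²⁺(aq) + 2 PO₄³⁻(aq)
With molar solubility s: [Ca²⁺] = 3s, [PO₄³⁻] = 2s.
Ksp = [Ca²⁺]^3[PO₄³⁻]^2 = (3s)^3 · (2s)^2 = 108s^5
Ksp = 108 × (9.349×10⁻⁸)^5 = 7.7×10⁻³⁴

Ksp = 7.7×10⁻³⁴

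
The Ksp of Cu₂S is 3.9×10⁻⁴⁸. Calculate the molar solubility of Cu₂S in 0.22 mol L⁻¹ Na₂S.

2.1×10⁻²⁴ M

Cu₂S(s) ⇌ 2 Cu⁺(aq) + S²⁻(aq)
S²⁻ is already present at 0.22 mol L⁻¹. If s mol/L of Cu₂S dissolves, [Cu⁺] = 2s while [S²⁻] ≈ 0.22 mol L⁻¹.
Ksp = [Cu⁺]^2[S²⁻] = (2s)^2(0.22)
(2s)^2 = 3.9×10⁻⁴⁸ / (0.22) = 1.8×10⁻⁴⁷
s = 2.1×10⁻²⁴ mol L⁻¹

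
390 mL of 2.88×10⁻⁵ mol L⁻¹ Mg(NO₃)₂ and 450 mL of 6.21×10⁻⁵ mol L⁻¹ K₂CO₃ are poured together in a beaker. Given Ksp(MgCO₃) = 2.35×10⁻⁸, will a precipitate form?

No

The combined volume is 840 mL.
[Mg²⁺] = (2.88×10⁻⁵)(390)/840 = 1.34×10⁻⁵ mol L⁻¹
[CO₃²⁻] = (6.21×10⁻⁵)(450)/840 = 3.33×10⁻⁵ mol L⁻¹
Q = [Mg²⁺][CO₃²⁻] = 4.45×10⁻¹⁰
Since Q (4.45×10⁻¹⁰) is less than Ksp (2.35×10⁻⁸), no MgCO₃ precipitates.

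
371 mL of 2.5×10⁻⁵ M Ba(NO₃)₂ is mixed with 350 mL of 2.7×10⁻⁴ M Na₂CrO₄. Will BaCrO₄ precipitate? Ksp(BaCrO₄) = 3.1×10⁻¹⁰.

The combined volume is 721 mL.
[Ba²⁺] = (2.5×10⁻⁵)(371)/721 = 1.3×10⁻⁵ M
[CrO₄²⁻] = (2.7×10⁻⁴)(350)/721 = 1.3×10⁻⁴ M
Q = [Ba²⁺][CrO₄²⁻] = 1.7×10⁻⁹
Since Q (1.7×10⁻⁹) exceeds Ksp (3.1×10⁻¹⁰), BaCrO₄ will precipitate.

Yes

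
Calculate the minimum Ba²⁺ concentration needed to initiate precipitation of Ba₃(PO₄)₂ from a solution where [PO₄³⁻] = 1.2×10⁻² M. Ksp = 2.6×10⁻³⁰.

2.6×10⁻⁹ M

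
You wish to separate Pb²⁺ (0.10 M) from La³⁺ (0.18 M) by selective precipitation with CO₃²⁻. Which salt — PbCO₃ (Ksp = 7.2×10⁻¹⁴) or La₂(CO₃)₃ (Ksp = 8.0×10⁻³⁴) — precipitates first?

Each salt precipitates once Q = Ksp for that salt.
For PbCO₃: [CO₃²⁻] = (Ksp/[Pb²⁺]) = 7.2×10⁻¹³ M
For La₂(CO₃)₃: [CO₃²⁻] = (Ksp/[La³⁺]^2)^(1/3) = 2.9×10⁻¹¹ M
Since PbCO₃ needs less CO₃²⁻ to reach saturation, it precipitates first.

PbCO₃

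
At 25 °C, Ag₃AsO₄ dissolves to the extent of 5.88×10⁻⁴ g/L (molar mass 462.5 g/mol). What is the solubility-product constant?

Ksp = 7.05×10⁻²³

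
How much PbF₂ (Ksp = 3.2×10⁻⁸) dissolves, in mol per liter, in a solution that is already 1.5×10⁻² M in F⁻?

1.4×10⁻⁴ M

PbF₂(s) ⇌ Pb²⁺(aq) + 2 F⁻(aq)
The solution already contains F⁻ at 1.5×10⁻² M. Let s be the molar solubility of PbF₂.
[F⁻] ≈ 1.5×10⁻² M (common ion dominates); [Pb²⁺] = s.
Ksp = [Pb²⁺][F⁻]^2 = s(1.5×10⁻²)^2
s = 3.2×10⁻⁸ / (1.5×10⁻²)^2 = 1.4×10⁻⁴
s = 1.4×10⁻⁴ M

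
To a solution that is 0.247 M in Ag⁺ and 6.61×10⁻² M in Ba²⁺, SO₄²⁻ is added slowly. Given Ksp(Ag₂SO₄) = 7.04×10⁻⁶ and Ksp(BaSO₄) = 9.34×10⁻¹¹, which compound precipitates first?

BaSO₄

Precipitation of each salt begins when its ion product equals Ksp.
For Ag₂SO₄: [SO₄²⁻] = (Ksp/[Ag⁺]^2) = 1.15×10⁻⁴ M
For BaSO₄: [SO₄²⁻] = (Ksp/[Ba²⁺]) = 1.41×10⁻⁹ M
BaSO₄ requires the lower [SO₄²⁻], so it precipitates first.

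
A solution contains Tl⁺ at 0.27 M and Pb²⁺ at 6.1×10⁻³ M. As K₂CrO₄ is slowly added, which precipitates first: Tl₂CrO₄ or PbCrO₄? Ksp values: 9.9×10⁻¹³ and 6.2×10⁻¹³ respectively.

Tl₂CrO₄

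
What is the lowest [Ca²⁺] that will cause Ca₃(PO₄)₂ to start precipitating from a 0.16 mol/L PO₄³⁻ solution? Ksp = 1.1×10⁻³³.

3.5×10⁻¹¹ M

Precipitation of each salt begins when its ion product equals Ksp.
Ca₃(PO₄)₂(s) ⇌ 3 Ca²⁺(aq) + 2 PO₄³⁻(aq)
Ksp = [Ca²⁺]^3[PO₄³⁻]^2 = [Ca²⁺]^3(0.16)^2
[Ca²⁺]^3 = 1.1×10⁻³³ / (0.16)^2 = 4.3×10⁻³²
[Ca²⁺] = 3.5×10⁻¹¹ mol/L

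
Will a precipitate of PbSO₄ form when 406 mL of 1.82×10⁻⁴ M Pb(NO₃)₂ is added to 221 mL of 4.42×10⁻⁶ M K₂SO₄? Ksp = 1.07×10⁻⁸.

Total volume after mixing = 406 + 221 = 627 mL.
[Pb²⁺] = (1.82×10⁻⁴)(406)/627 = 1.18×10⁻⁴ M
[SO₄²⁻] = (4.42×10⁻⁶)(221)/627 = 1.56×10⁻⁶ M
Q = [Pb²⁺][SO₄²⁻] = 1.84×10⁻¹⁰
Q = 1.84×10⁻¹⁰ < Ksp = 1.07×10⁻⁸, so the solution is unsaturated and no precipitate forms.

No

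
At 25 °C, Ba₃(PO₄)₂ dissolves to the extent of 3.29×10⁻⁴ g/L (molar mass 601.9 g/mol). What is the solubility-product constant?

Convert to molarity: s = 3.29×10⁻⁴ / 601.9 = 5.4660×10⁻⁷ mol/L
Ba₃(PO₄)₂(s) ⇌ 3 Ba²⁺(aq) + 2 PO₄³⁻(aq)
For each mole of Ba₃(PO₄)₂ that dissolves per liter, [Ba²⁺] = 3s and [PO₄³⁻] = 2s; let s denote this solubility.
Ksp = [Ba²⁺]^3[PO₄³⁻]^2 = (3s)^3 · (2s)^2 = 108s^5
Ksp = 108 × (5.4660×10⁻⁷)^5 = 5.27×10⁻³⁰

Ksp = 5.27×10⁻³⁰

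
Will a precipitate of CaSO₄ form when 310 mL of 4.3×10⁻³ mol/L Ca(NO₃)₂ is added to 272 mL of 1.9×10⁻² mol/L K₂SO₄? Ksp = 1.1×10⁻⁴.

The combined volume is 582 mL.
[Ca²⁺] = (4.3×10⁻³)(310)/582 = 2.3×10⁻³ mol/L
[SO₄²⁻] = (1.9×10⁻²)(272)/582 = 8.9×10⁻³ mol/L
Q = [Ca²⁺][SO₄²⁻] = 2.0×10⁻⁵
Since Q (2.0×10⁻⁵) is less than Ksp (1.1×10⁻⁴), no CaSO₄ precipitates.

No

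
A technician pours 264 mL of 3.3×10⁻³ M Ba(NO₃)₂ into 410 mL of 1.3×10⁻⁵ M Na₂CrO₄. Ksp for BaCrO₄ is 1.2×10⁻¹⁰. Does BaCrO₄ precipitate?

Total volume after mixing = 264 + 410 = 674 mL.
[Ba²⁺] = (3.3×10⁻³)(264)/674 = 1.3×10⁻³ M
[CrO₄²⁻] = (1.3×10⁻⁵)(410)/674 = 7.9×10⁻⁶ M
Q = [Ba²⁺][CrO₄²⁻] = 1.0×10⁻⁸
Q = 1.0×10⁻⁸ > Ksp = 1.2×10⁻¹⁰, so the solution is supersaturated and BaCrO₄ precipitates.

Yes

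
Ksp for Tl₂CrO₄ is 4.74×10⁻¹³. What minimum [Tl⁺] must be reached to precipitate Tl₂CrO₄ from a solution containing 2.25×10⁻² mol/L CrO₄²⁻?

Precipitation begins when Q = Ksp.
Tl₂CrO₄(s) ⇌ 2 Tl⁺(aq) + CrO₄²⁻(aq)
Ksp = [Tl⁺]^2[CrO₄²⁻] = [Tl⁺]^2(2.25×10⁻²)
[Tl⁺]^2 = 4.74×10⁻¹³ / (2.25×10⁻²) = 2.11×10⁻¹¹
[Tl⁺] = 4.59×10⁻⁶ mol/L

4.59×10⁻⁶ M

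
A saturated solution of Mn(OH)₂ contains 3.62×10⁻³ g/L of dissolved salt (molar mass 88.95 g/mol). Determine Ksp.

Ksp = 2.70×10⁻¹³

s = (3.62×10⁻³ g L⁻¹)/(88.95 g mol⁻¹) = 4.0697×10⁻⁵ M
Mn(OH)₂(s) ⇌ Mn²⁺(aq) + 2 OH⁻(aq)
Call the molar solubility s, so that [Mn²⁺] = s and [OH⁻] = 2s.
Ksp = [Mn²⁺][OH⁻]^2 = s · (2s)^2 = 4s^3
Ksp = 4 × (4.0697×10⁻⁵)^3 = 2.70×10⁻¹³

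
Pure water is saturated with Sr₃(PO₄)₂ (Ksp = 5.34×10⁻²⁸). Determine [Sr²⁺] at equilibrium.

4.13×10⁻⁶ M

Sr₃(PO₄)₂(s) ⇌ 3 Sr²⁺(aq) + 2 PO₄³⁻(aq)
If s mol/L of Sr₃(PO₄)₂ dissolves, [Sr²⁺] = 3s and [PO₄³⁻] = 2s.
Ksp = [Sr²⁺]^3[PO₄³⁻]^2 = (3s)^3 · (2s)^2 = 108s^5 = 5.34×10⁻²⁸
s = 1.38×10⁻⁶ mol/L
[Sr²⁺] = 3s = 4.13×10⁻⁶ mol/L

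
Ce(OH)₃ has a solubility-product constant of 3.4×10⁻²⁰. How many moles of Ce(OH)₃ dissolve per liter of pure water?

Ce(OH)₃(s) ⇌ Ce³⁺(aq) + 3 OH⁻(aq)
For each mole of Ce(OH)₃ that dissolves per liter, [Ce³⁺] = s and [OH⁻] = 3s; let s denote this solubility.
Ksp = [Ce³⁺][OH⁻]^3 = s · (3s)^3 = 27s^4
27s^4 = 3.4×10⁻²⁰  ⇒  s^4 = 1.3×10⁻²¹
s = (1.3×10⁻²¹)^(1/4) = 6.0×10⁻⁶ mol/L

6.0×10⁻⁶ M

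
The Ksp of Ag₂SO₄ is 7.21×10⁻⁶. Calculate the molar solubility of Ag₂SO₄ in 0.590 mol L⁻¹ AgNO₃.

Ag₂SO₄(s) ⇌ 2 Ag⁺(aq) + SO₄²⁻(aq)
The solution already contains Ag⁺ at 0.590 mol L⁻¹. Let s be the molar solubility of Ag₂SO₄.
[Ag⁺] ≈ 0.590 mol L⁻¹ (common ion dominates); [SO₄²⁻] = s.
Ksp = [Ag⁺]^2[SO₄²⁻] = (0.590)^2s
s = 7.21×10⁻⁶ / (0.590)^2 = 2.07×10⁻⁵
s = 2.07×10⁻⁵ mol L⁻¹

2.07×10⁻⁵ M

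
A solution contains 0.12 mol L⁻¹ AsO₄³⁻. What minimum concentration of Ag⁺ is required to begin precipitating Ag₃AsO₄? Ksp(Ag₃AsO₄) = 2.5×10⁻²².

Precipitation begins when Q = Ksp.
Ag₃AsO₄(s) ⇌ 3 Ag⁺(aq) + AsO₄³⁻(aq)
Ksp = [Ag⁺]^3[AsO₄³⁻] = [Ag⁺]^3(0.12)
[Ag⁺]^3 = 2.5×10⁻²² / (0.12) = 2.1×10⁻²¹
[Ag⁺] = 1.3×10⁻⁷ mol L⁻¹

1.3×10⁻⁷ M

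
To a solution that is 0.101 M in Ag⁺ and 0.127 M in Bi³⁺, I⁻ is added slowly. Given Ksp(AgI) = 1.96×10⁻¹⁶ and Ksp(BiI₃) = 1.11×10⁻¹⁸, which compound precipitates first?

Precipitation of each salt begins when its ion product equals Ksp.
For AgI: [I⁻] = (Ksp/[Ag⁺]) = 1.94×10⁻¹⁵ M
For BiI₃: [I⁻] = (Ksp/[Bi³⁺])^(1/3) = 2.06×10⁻⁶ M
Since AgI needs less I⁻ to reach saturation, it precipitates first.

AgI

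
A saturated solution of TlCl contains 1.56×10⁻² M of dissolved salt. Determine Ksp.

TlCl(s) ⇌ Tl⁺(aq) + Cl⁻(aq)
If s mol/L of TlCl dissolves, [Tl⁺] = s and [Cl⁻] = s.
Ksp = [Tl⁺][Cl⁻] = s · s = s^2
Ksp = (1.56×10⁻²)^2 = 2.43×10⁻⁴

Ksp = 2.43×10⁻⁴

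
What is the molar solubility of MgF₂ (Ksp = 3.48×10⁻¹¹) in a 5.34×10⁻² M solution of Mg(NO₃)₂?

1.28×10⁻⁵ M

MgF₂(s) ⇌ Mg²⁺(aq) + 2 F⁻(aq)
Let s be the solubility of MgF₂ here. The common ion gives [Mg²⁺] ≈ 5.34×10⁻² M, and [F⁻] = 2s.
Ksp = [Mg²⁺][F⁻]^2 = (5.34×10⁻²)(2s)^2
(2s)^2 = 3.48×10⁻¹¹ / (5.34×10⁻²) = 6.52×10⁻¹⁰
s = 1.28×10⁻⁵ M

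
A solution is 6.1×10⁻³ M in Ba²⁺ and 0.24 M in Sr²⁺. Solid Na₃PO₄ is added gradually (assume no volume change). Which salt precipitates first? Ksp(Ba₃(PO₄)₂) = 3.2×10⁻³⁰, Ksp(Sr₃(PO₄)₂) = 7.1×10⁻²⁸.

Sr₃(PO₄)₂

Precipitation begins when Q = Ksp.
For Ba₃(PO₄)₂: [PO₄³⁻] = (Ksp/[Ba²⁺]^3)^(1/2) = 3.8×10⁻¹² M
For Sr₃(PO₄)₂: [PO₄³⁻] = (Ksp/[Sr²⁺]^3)^(1/2) = 2.3×10⁻¹³ M
Sr₃(PO₄)₂ requires the lower [PO₄³⁻], so it precipitates first.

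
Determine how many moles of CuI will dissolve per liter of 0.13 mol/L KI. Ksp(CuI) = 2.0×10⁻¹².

1.5×10⁻¹¹ M

CuI(s) ⇌ Cu⁺(aq) + I⁻(aq)
With I⁻ already at 0.13 mol/L and s small, take [I⁻] ≈ 0.13 mol/L and [Cu⁺] = s.
Ksp = [Cu⁺][I⁻] = s(0.13)
s = 2.0×10⁻¹² / (0.13) = 1.5×10⁻¹¹
s = 1.5×10⁻¹¹ mol/L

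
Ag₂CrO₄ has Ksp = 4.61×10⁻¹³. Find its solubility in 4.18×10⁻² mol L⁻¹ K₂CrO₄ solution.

Ag₂CrO₄(s) ⇌ 2 Ag⁺(aq) + CrO₄²⁻(aq)
CrO₄²⁻ is already present at 4.18×10⁻² mol L⁻¹. If s mol/L of Ag₂CrO₄ dissolves, [Ag⁺] = 2s while [CrO₄²⁻] ≈ 4.18×10⁻² mol L⁻¹.
Ksp = [Ag⁺]^2[CrO₄²⁻] = (2s)^2(4.18×10⁻²)
(2s)^2 = 4.61×10⁻¹³ / (4.18×10⁻²) = 1.10×10⁻¹¹
s = 1.66×10⁻⁶ mol L⁻¹

1.66×10⁻⁶ M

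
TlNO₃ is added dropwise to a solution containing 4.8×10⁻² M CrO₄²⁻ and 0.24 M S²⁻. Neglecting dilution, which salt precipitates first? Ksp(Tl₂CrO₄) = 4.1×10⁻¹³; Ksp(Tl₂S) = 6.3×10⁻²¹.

Tl₂S

Precipitation begins when Q = Ksp.
For Tl₂CrO₄: [Tl⁺] = (Ksp/[CrO₄²⁻])^(1/2) = 2.9×10⁻⁶ M
For Tl₂S: [Tl⁺] = (Ksp/[S²⁻])^(1/2) = 1.6×10⁻¹⁰ M
The smaller threshold [Tl⁺] is reached first, so Tl₂S precipitates first.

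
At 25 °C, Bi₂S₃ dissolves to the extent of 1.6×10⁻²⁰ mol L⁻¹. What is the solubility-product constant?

Ksp = 1.1×10⁻⁹⁷

Bi₂S₃(s) ⇌ 2 Bi³⁺(aq) + 3 S²⁻(aq)
For each mole of Bi₂S₃ that dissolves per liter, [Bi³⁺] = 2s and [S²⁻] = 3s; let s denote this solubility.
Ksp = [Bi³⁺]^2[S²⁻]^3 = (2s)^2 · (3s)^3 = 108s^5
Ksp = 108 × (1.6×10⁻²⁰)^5 = 1.1×10⁻⁹⁷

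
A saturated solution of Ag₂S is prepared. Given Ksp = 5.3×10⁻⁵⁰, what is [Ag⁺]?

4.7×10⁻¹⁷ M

Ag₂S(s) ⇌ 2 Ag⁺(aq) + S²⁻(aq)
Call the molar solubility s, so that [Ag⁺] = 2s and [S²⁻] = s.
Ksp = [Ag⁺]^2[S²⁻] = (2s)^2 · s = 4s^3 = 5.3×10⁻⁵⁰
s = 2.4×10⁻¹⁷ mol L⁻¹
[Ag⁺] = 2s = 4.7×10⁻¹⁷ mol L⁻¹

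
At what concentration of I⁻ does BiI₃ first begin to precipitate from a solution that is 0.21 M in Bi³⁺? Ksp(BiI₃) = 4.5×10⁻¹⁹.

1.3×10⁻⁶ M

A salt starts to precipitate once the ion product Q reaches its Ksp.
BiI₃(s) ⇌ Bi³⁺(aq) + 3 I⁻(aq)
Ksp = [Bi³⁺][I⁻]^3 = [I⁻]^3(0.21)
[I⁻]^3 = 4.5×10⁻¹⁹ / (0.21) = 2.1×10⁻¹⁸
[I⁻] = 1.3×10⁻⁶ M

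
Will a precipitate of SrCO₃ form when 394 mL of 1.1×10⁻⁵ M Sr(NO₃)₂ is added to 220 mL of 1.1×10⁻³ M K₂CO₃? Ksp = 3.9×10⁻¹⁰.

The combined volume is 614 mL.
[Sr²⁺] = (1.1×10⁻⁵)(394)/614 = 7.1×10⁻⁶ M
[CO₃²⁻] = (1.1×10⁻³)(220)/614 = 3.9×10⁻⁴ M
Q = [Sr²⁺][CO₃²⁻] = 2.8×10⁻⁹
Since Q (2.8×10⁻⁹) exceeds Ksp (3.9×10⁻¹⁰), SrCO₃ will precipitate.

Yes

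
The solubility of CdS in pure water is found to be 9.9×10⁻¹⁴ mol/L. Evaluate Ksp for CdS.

Ksp = 9.8×10⁻²⁷

CdS(s) ⇌ Cd²⁺(aq) + S²⁻(aq)
Call the molar solubility s, so that [Cd²⁺] = s and [S²⁻] = s.
Ksp = [Cd²⁺][S²⁻] = s · s = s^2
Ksp = (9.9×10⁻¹⁴)^2 = 9.8×10⁻²⁷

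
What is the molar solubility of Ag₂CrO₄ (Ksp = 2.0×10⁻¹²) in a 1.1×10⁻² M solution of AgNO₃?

1.7×10⁻⁸ M

Ag₂CrO₄(s) ⇌ 2 Ag⁺(aq) + CrO₄²⁻(aq)
With Ag⁺ already at 1.1×10⁻² M and s small, take [Ag⁺] ≈ 1.1×10⁻² M and [CrO₄²⁻] = s.
Ksp = [Ag⁺]^2[CrO₄²⁻] = (1.1×10⁻²)^2s
s = 2.0×10⁻¹² / (1.1×10⁻²)^2 = 1.7×10⁻⁸
s = 1.7×10⁻⁸ M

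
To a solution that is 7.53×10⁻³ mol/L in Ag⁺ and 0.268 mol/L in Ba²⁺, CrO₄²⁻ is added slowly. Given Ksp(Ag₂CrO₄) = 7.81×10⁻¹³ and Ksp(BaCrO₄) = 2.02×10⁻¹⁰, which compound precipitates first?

BaCrO₄

Each salt precipitates once Q = Ksp for that salt.
For Ag₂CrO₄: [CrO₄²⁻] = (Ksp/[Ag⁺]^2) = 1.38×10⁻⁸ mol/L
For BaCrO₄: [CrO₄²⁻] = (Ksp/[Ba²⁺]) = 7.54×10⁻¹⁰ mol/L
The smaller threshold [CrO₄²⁻] is reached first, so BaCrO₄ precipitates first.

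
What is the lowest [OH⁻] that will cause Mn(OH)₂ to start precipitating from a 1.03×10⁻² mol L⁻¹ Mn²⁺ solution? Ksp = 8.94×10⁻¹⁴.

2.95×10⁻⁶ M

A salt starts to precipitate once the ion product Q reaches its Ksp.
Mn(OH)₂(s) ⇌ Mn²⁺(aq) + 2 OH⁻(aq)
Ksp = [Mn²⁺][OH⁻]^2 = [OH⁻]^2(1.03×10⁻²)
[OH⁻]^2 = 8.94×10⁻¹⁴ / (1.03×10⁻²) = 8.68×10⁻¹²
[OH⁻] = 2.95×10⁻⁶ mol L⁻¹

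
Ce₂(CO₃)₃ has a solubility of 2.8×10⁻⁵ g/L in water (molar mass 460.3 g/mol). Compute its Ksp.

Convert to molarity: s = 2.8×10⁻⁵ / 460.3 = 6.083×10⁻⁸ mol/L
Ce₂(CO₃)₃(s) ⇌ 2 Ce³⁺(aq) + 3 CO₃²⁻(aq)
If s mol/L of Ce₂(CO₃)₃ dissolves, [Ce³⁺] = 2s and [CO₃²⁻] = 3s.
Ksp = [Ce³⁺]^2[CO₃²⁻]^3 = (2s)^2 · (3s)^3 = 108s^5
Ksp = 108 × (6.083×10⁻⁸)^5 = 9.0×10⁻³⁵

Ksp = 9.0×10⁻³⁵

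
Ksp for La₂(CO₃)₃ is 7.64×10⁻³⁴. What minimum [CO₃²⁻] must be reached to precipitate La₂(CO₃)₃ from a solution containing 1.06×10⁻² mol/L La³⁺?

Precipitation of each salt begins when its ion product equals Ksp.
La₂(CO₃)₃(s) ⇌ 2 La³⁺(aq) + 3 CO₃²⁻(aq)
Ksp = [La³⁺]^2[CO₃²⁻]^3 = [CO₃²⁻]^3(1.06×10⁻²)^2
[CO₃²⁻]^3 = 7.64×10⁻³⁴ / (1.06×10⁻²)^2 = 6.80×10⁻³⁰
[CO₃²⁻] = 1.89×10⁻¹⁰ mol/L

1.89×10⁻¹⁰ M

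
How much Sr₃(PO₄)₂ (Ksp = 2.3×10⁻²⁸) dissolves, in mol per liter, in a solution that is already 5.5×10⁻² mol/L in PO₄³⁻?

1.4×10⁻⁹ M

Sr₃(PO₄)₂(s) ⇌ 3 Sr²⁺(aq) + 2 PO₄³⁻(aq)
Let s be the solubility of Sr₃(PO₄)₂ here. The common ion gives [PO₄³⁻] ≈ 5.5×10⁻² mol/L, and [Sr²⁺] = 3s.
Ksp = [Sr²⁺]^3[PO₄³⁻]^2 = (3s)^3(5.5×10⁻²)^2
(3s)^3 = 2.3×10⁻²⁸ / (5.5×10⁻²)^2 = 7.6×10⁻²⁶
s = 1.4×10⁻⁹ mol/L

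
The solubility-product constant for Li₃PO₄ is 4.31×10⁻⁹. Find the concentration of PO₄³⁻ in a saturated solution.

3.55×10⁻³ M

Li₃PO₄(s) ⇌ 3 Li⁺(aq) + PO₄³⁻(aq)
Let s be the molar solubility. Then [Li⁺] = 3s and [PO₄³⁻] = s.
Ksp = [Li⁺]^3[PO₄³⁻] = (3s)^3 · s = 27s^4 = 4.31×10⁻⁹
s = 3.55×10⁻³ M
[PO₄³⁻] = s = 3.55×10⁻³ M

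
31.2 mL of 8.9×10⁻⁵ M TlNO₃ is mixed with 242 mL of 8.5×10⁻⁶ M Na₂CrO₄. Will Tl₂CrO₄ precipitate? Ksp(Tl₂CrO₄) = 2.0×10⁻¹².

After mixing, V = 31.2 mL + 242 mL = 273.2 mL.
[Tl⁺] = (8.9×10⁻⁵)(31.2)/273.2 = 1.0×10⁻⁵ M
[CrO₄²⁻] = (8.5×10⁻⁶)(242)/273.2 = 7.5×10⁻⁶ M
Q = [Tl⁺]^2[CrO₄²⁻] = 7.8×10⁻¹⁶
Since Q (7.8×10⁻¹⁶) is less than Ksp (2.0×10⁻¹²), no Tl₂CrO₄ precipitates.

No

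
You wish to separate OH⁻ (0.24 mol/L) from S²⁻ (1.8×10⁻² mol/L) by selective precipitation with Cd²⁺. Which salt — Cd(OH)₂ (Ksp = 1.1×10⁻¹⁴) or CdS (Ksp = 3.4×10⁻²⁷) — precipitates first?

Precipitation of each salt begins when its ion product equals Ksp.
For Cd(OH)₂: [Cd²⁺] = (Ksp/[OH⁻]^2) = 1.9×10⁻¹³ mol/L
For CdS: [Cd²⁺] = (Ksp/[S²⁻]) = 1.9×10⁻²⁵ mol/L
CdS requires the lower [Cd²⁺], so it precipitates first.

CdS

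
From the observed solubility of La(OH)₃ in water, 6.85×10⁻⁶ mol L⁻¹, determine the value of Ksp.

Ksp = 5.94×10⁻²⁰

La(OH)₃(s) ⇌ La³⁺(aq) + 3 OH⁻(aq)
For each mole of La(OH)₃ that dissolves per liter, [La³⁺] = s and [OH⁻] = 3s; let s denote this solubility.
Ksp = [La³⁺][OH⁻]^3 = s · (3s)^3 = 27s^4
Ksp = 27 × (6.85×10⁻⁶)^4 = 5.94×10⁻²⁰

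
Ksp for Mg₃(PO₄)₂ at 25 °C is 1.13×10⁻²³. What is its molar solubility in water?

1.01×10⁻⁵ M

Mg₃(PO₄)₂(s) ⇌ 3 Mg²⁺(aq) + 2 PO₄³⁻(aq)
With molar solubility s: [Mg²⁺] = 3s, [PO₄³⁻] = 2s.
Ksp = [Mg²⁺]^3[PO₄³⁻]^2 = (3s)^3 · (2s)^2 = 108s^5
108s^5 = 1.13×10⁻²³  ⇒  s^5 = 1.05×10⁻²⁵
s = (1.05×10⁻²⁵)^(1/5) = 1.01×10⁻⁵ M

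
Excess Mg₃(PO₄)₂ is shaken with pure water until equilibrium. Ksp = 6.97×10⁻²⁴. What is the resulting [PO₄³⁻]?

Mg₃(PO₄)₂(s) ⇌ 3 Mg²⁺(aq) + 2 PO₄³⁻(aq)
Call the molar solubility s, so that [Mg²⁺] = 3s and [PO₄³⁻] = 2s.
Ksp = [Mg²⁺]^3[PO₄³⁻]^2 = (3s)^3 · (2s)^2 = 108s^5 = 6.97×10⁻²⁴
s = 9.16×10⁻⁶ mol L⁻¹
[PO₄³⁻] = 2s = 1.83×10⁻⁵ mol L⁻¹

1.83×10⁻⁵ M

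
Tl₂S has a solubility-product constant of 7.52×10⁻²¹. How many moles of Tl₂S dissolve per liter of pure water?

1.23×10⁻⁷ M

Tl₂S(s) ⇌ 2 Tl⁺(aq) + S²⁻(aq)
For each mole of Tl₂S that dissolves per liter, [Tl⁺] = 2s and [S²⁻] = s; let s denote this solubility.
Ksp = [Tl⁺]^2[S²⁻] = (2s)^2 · s = 4s^3
4s^3 = 7.52×10⁻²¹  ⇒  s^3 = 1.88×10⁻²¹
Taking the 3rd root, s = 1.23×10⁻⁷ M.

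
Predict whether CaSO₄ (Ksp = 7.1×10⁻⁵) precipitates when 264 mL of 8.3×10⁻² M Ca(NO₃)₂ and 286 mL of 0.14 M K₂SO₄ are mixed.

Total volume after mixing = 264 + 286 = 550 mL.
[Ca²⁺] = (8.3×10⁻²)(264)/550 = 4.0×10⁻² M
[SO₄²⁻] = (0.14)(286)/550 = 7.3×10⁻² M
Q = [Ca²⁺][SO₄²⁻] = 2.9×10⁻³
Q = 2.9×10⁻³ > Ksp = 7.1×10⁻⁵, so the solution is supersaturated and CaSO₄ precipitates.

Yes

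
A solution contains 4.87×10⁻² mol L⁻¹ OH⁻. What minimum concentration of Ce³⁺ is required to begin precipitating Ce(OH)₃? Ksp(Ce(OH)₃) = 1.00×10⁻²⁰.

8.66×10⁻¹⁷ M

A salt starts to precipitate once the ion product Q reaches its Ksp.
Ce(OH)₃(s) ⇌ Ce³⁺(aq) + 3 OH⁻(aq)
Ksp = [Ce³⁺][OH⁻]^3 = [Ce³⁺](4.87×10⁻²)^3
[Ce³⁺] = 1.00×10⁻²⁰ / (4.87×10⁻²)^3 = 8.66×10⁻¹⁷
[Ce³⁺] = 8.66×10⁻¹⁷ mol L⁻¹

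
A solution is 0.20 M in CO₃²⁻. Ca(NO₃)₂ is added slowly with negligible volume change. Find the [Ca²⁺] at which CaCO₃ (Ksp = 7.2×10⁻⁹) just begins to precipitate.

A salt starts to precipitate once the ion product Q reaches its Ksp.
CaCO₃(s) ⇌ Ca²⁺(aq) + CO₃²⁻(aq)
Ksp = [Ca²⁺][CO₃²⁻] = [Ca²⁺](0.20)
[Ca²⁺] = 7.2×10⁻⁹ / (0.20) = 3.6×10⁻⁸
[Ca²⁺] = 3.6×10⁻⁸ M

3.6×10⁻⁸ M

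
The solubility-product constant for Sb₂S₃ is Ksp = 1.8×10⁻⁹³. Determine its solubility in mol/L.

Sb₂S₃(s) ⇌ 2 Sb³⁺(aq) + 3 S²⁻(aq)
With molar solubility s: [Sb³⁺] = 2s, [S²⁻] = 3s.
Ksp = [Sb³⁺]^2[S²⁻]^3 = (2s)^2 · (3s)^3 = 108s^5
108s^5 = 1.8×10⁻⁹³  ⇒  s^5 = 1.7×10⁻⁹⁵
Taking the 5th root, s = 1.1×10⁻¹⁹ mol L⁻¹.

1.1×10⁻¹⁹ M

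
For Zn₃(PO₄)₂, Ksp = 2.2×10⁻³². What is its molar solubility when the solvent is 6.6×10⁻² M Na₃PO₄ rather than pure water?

Zn₃(PO₄)₂(s) ⇌ 3 Zn²⁺(aq) + 2 PO₄³⁻(aq)
Let s be the solubility of Zn₃(PO₄)₂ here. The common ion gives [PO₄³⁻] ≈ 6.6×10⁻² M, and [Zn²⁺] = 3s.
Ksp = [Zn²⁺]^3[PO₄³⁻]^2 = (3s)^3(6.6×10⁻²)^2
(3s)^3 = 2.2×10⁻³² / (6.6×10⁻²)^2 = 5.1×10⁻³⁰
s = 5.7×10⁻¹¹ M

5.7×10⁻¹¹ M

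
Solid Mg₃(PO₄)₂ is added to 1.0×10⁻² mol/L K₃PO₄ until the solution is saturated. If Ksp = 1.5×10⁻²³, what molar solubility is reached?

Mg₃(PO₄)₂(s) ⇌ 3 Mg²⁺(aq) + 2 PO₄³⁻(aq)
Let s be the solubility of Mg₃(PO₄)₂ here. The common ion gives [PO₄³⁻] ≈ 1.0×10⁻² mol/L, and [Mg²⁺] = 3s.
Ksp = [Mg²⁺]^3[PO₄³⁻]^2 = (3s)^3(1.0×10⁻²)^2
(3s)^3 = 1.5×10⁻²³ / (1.0×10⁻²)^2 = 1.5×10⁻¹⁹
s = 1.8×10⁻⁷ mol/L

1.8×10⁻⁷ M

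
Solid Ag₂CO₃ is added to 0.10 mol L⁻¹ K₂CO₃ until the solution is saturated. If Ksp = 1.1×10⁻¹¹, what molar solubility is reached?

5.2×10⁻⁶ M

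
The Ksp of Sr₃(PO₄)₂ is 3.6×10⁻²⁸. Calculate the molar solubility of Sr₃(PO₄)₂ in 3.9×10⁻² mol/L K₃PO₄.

2.1×10⁻⁹ M

Sr₃(PO₄)₂(s) ⇌ 3 Sr²⁺(aq) + 2 PO₄³⁻(aq)
The solution already contains PO₄³⁻ at 3.9×10⁻² mol/L. Let s be the molar solubility of Sr₃(PO₄)₂.
[PO₄³⁻] ≈ 3.9×10⁻² mol/L (common ion dominates); [Sr²⁺] = 3s.
Ksp = [Sr²⁺]^3[PO₄³⁻]^2 = (3s)^3(3.9×10⁻²)^2
(3s)^3 = 3.6×10⁻²⁸ / (3.9×10⁻²)^2 = 2.4×10⁻²⁵
s = 2.1×10⁻⁹ mol/L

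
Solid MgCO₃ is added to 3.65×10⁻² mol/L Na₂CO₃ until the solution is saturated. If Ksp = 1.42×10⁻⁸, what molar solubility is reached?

3.89×10⁻⁷ M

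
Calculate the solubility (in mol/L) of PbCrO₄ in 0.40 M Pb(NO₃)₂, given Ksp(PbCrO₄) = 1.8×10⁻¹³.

4.5×10⁻¹³ M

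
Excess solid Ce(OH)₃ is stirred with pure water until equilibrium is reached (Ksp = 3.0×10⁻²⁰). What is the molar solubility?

Ce(OH)₃(s) ⇌ Ce³⁺(aq) + 3 OH⁻(aq)
If s mol/L of Ce(OH)₃ dissolves, [Ce³⁺] = s and [OH⁻] = 3s.
Ksp = [Ce³⁺][OH⁻]^3 = s · (3s)^3 = 27s^4
27s^4 = 3.0×10⁻²⁰  ⇒  s^4 = 1.1×10⁻²¹
s = 5.8×10⁻⁶ mol L⁻¹

5.8×10⁻⁶ M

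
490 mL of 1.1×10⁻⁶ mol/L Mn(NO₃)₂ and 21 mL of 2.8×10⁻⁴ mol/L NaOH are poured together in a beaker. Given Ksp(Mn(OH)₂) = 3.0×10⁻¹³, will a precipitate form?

No

After mixing, V = 490 mL + 21 mL = 511 mL.
[Mn²⁺] = (1.1×10⁻⁶)(490)/511 = 1.1×10⁻⁶ mol/L
[OH⁻] = (2.8×10⁻⁴)(21)/511 = 1.2×10⁻⁵ mol/L
Q = [Mn²⁺][OH⁻]^2 = 1.4×10⁻¹⁶
Since Q (1.4×10⁻¹⁶) is less than Ksp (3.0×10⁻¹³), no Mn(OH)₂ precipitates.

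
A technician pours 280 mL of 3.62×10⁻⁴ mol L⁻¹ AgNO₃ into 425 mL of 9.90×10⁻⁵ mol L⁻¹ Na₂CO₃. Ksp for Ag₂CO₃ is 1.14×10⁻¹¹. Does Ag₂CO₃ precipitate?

No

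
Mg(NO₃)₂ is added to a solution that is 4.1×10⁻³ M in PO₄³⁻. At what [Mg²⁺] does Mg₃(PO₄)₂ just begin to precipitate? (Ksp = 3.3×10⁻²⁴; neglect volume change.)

5.8×10⁻⁷ M

Each salt precipitates once Q = Ksp for that salt.
Mg₃(PO₄)₂(s) ⇌ 3 Mg²⁺(aq) + 2 PO₄³⁻(aq)
Ksp = [Mg²⁺]^3[PO₄³⁻]^2 = [Mg²⁺]^3(4.1×10⁻³)^2
[Mg²⁺]^3 = 3.3×10⁻²⁴ / (4.1×10⁻³)^2 = 2.0×10⁻¹⁹
[Mg²⁺] = 5.8×10⁻⁷ M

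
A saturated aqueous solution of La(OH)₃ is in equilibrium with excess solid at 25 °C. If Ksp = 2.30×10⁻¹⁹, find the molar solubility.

La(OH)₃(s) ⇌ La³⁺(aq) + 3 OH⁻(aq)
Let s be the molar solubility. Then [La³⁺] = s and [OH⁻] = 3s.
Ksp = [La³⁺][OH⁻]^3 = s · (3s)^3 = 27s^4
27s^4 = 2.30×10⁻¹⁹  ⇒  s^4 = 8.52×10⁻²¹
s = 9.61×10⁻⁶ mol L⁻¹

9.61×10⁻⁶ M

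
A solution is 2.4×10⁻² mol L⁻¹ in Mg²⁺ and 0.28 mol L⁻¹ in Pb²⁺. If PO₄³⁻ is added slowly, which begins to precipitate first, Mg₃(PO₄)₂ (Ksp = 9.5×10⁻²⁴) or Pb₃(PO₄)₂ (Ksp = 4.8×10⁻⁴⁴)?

A salt starts to precipitate once the ion product Q reaches its Ksp.
For Mg₃(PO₄)₂: [PO₄³⁻] = (Ksp/[Mg²⁺]^3)^(1/2) = 8.3×10⁻¹⁰ mol L⁻¹
For Pb₃(PO₄)₂: [PO₄³⁻] = (Ksp/[Pb²⁺]^3)^(1/2) = 1.5×10⁻²¹ mol L⁻¹
Pb₃(PO₄)₂ requires the lower [PO₄³⁻], so it precipitates first.

Pb₃(PO₄)₂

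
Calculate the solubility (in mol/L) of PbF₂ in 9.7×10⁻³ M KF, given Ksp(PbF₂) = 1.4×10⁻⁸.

PbF₂(s) ⇌ Pb²⁺(aq) + 2 F⁻(aq)
With F⁻ already at 9.7×10⁻³ M and s small, take [F⁻] ≈ 9.7×10⁻³ M and [Pb²⁺] = s.
Ksp = [Pb²⁺][F⁻]^2 = s(9.7×10⁻³)^2
s = 1.4×10⁻⁸ / (9.7×10⁻³)^2 = 1.5×10⁻⁴
s = 1.5×10⁻⁴ M

1.5×10⁻⁴ M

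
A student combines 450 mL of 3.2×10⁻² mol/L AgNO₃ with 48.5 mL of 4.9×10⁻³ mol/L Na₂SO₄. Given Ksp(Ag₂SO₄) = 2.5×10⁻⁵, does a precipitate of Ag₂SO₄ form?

No

After mixing, V = 450 mL + 48.5 mL = 498.5 mL.
[Ag⁺] = (3.2×10⁻²)(450)/498.5 = 2.9×10⁻² mol/L
[SO₄²⁻] = (4.9×10⁻³)(48.5)/498.5 = 4.8×10⁻⁴ mol/L
Q = [Ag⁺]^2[SO₄²⁻] = 4.0×10⁻⁷
Q = 4.0×10⁻⁷ < Ksp = 2.5×10⁻⁵, so the solution is unsaturated and no precipitate forms.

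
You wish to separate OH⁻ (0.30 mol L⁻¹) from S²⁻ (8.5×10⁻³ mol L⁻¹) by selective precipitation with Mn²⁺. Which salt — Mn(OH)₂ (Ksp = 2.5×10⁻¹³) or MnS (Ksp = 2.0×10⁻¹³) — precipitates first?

Mn(OH)₂

The threshold for precipitation is Q = Ksp.
For Mn(OH)₂: [Mn²⁺] = (Ksp/[OH⁻]^2) = 2.8×10⁻¹² mol L⁻¹
For MnS: [Mn²⁺] = (Ksp/[S²⁻]) = 2.4×10⁻¹¹ mol L⁻¹
Since Mn(OH)₂ needs less Mn²⁺ to reach saturation, it precipitates first.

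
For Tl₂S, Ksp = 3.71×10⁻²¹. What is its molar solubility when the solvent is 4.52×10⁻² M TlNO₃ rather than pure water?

1.82×10⁻¹⁸ M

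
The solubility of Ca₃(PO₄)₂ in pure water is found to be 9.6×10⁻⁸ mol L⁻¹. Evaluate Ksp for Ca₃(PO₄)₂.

Ca₃(PO₄)₂(s) ⇌ 3 Ca²⁺(aq) + 2 PO₄³⁻(aq)
With molar solubility s: [Ca²⁺] = 3s, [PO₄³⁻] = 2s.
Ksp = [Ca²⁺]^3[PO₄³⁻]^2 = (3s)^3 · (2s)^2 = 108s^5
Ksp = 108 × (9.6×10⁻⁸)^5 = 8.8×10⁻³⁴

Ksp = 8.8×10⁻³⁴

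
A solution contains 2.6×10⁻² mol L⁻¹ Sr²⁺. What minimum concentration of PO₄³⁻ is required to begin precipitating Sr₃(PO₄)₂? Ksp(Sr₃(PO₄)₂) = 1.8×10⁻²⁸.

3.2×10⁻¹² M

Each salt precipitates once Q = Ksp for that salt.
Sr₃(PO₄)₂(s) ⇌ 3 Sr²⁺(aq) + 2 PO₄³⁻(aq)
Ksp = [Sr²⁺]^3[PO₄³⁻]^2 = [PO₄³⁻]^2(2.6×10⁻²)^3
[PO₄³⁻]^2 = 1.8×10⁻²⁸ / (2.6×10⁻²)^3 = 1.0×10⁻²³
[PO₄³⁻] = 3.2×10⁻¹² mol L⁻¹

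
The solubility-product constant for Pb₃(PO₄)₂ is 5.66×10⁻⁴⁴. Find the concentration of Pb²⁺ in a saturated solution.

Pb₃(PO₄)₂(s) ⇌ 3 Pb²⁺(aq) + 2 PO₄³⁻(aq)
Call the molar solubility s, so that [Pb²⁺] = 3s and [PO₄³⁻] = 2s.
Ksp = [Pb²⁺]^3[PO₄³⁻]^2 = (3s)^3 · (2s)^2 = 108s^5 = 5.66×10⁻⁴⁴
s = 8.79×10⁻¹⁰ mol/L
[Pb²⁺] = 3s = 2.64×10⁻⁹ mol/L

2.64×10⁻⁹ M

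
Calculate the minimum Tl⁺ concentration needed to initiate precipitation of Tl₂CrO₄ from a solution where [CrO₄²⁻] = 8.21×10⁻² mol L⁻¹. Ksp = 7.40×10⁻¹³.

3.00×10⁻⁶ M

Precipitation begins when Q = Ksp.
Tl₂CrO₄(s) ⇌ 2 Tl⁺(aq) + CrO₄²⁻(aq)
Ksp = [Tl⁺]^2[CrO₄²⁻] = [Tl⁺]^2(8.21×10⁻²)
[Tl⁺]^2 = 7.40×10⁻¹³ / (8.21×10⁻²) = 9.01×10⁻¹²
[Tl⁺] = 3.00×10⁻⁶ mol L⁻¹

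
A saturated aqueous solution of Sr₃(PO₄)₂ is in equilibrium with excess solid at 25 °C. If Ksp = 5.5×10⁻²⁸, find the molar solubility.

1.4×10⁻⁶ M

Sr₃(PO₄)₂(s) ⇌ 3 Sr²⁺(aq) + 2 PO₄³⁻(aq)
For each mole of Sr₃(PO₄)₂ that dissolves per liter, [Sr²⁺] = 3s and [PO₄³⁻] = 2s; let s denote this solubility.
Ksp = [Sr²⁺]^3[PO₄³⁻]^2 = (3s)^3 · (2s)^2 = 108s^5
108s^5 = 5.5×10⁻²⁸  ⇒  s^5 = 5.1×10⁻³⁰
s = (5.1×10⁻³⁰)^(1/5) = 1.4×10⁻⁶ mol L⁻¹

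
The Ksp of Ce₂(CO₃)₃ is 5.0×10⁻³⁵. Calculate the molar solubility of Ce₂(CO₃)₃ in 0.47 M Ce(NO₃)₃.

Ce₂(CO₃)₃(s) ⇌ 2 Ce³⁺(aq) + 3 CO₃²⁻(aq)
The solution already contains Ce³⁺ at 0.47 M. Let s be the molar solubility of Ce₂(CO₃)₃.
[Ce³⁺] ≈ 0.47 M (common ion dominates); [CO₃²⁻] = 3s.
Ksp = [Ce³⁺]^2[CO₃²⁻]^3 = (0.47)^2(3s)^3
(3s)^3 = 5.0×10⁻³⁵ / (0.47)^2 = 2.3×10⁻³⁴
s = 2.0×10⁻¹² M

2.0×10⁻¹² M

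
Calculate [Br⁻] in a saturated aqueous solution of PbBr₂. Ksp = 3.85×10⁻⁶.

PbBr₂(s) ⇌ Pb²⁺(aq) + 2 Br⁻(aq)
For each mole of PbBr₂ that dissolves per liter, [Pb²⁺] = s and [Br⁻] = 2s; let s denote this solubility.
Ksp = [Pb²⁺][Br⁻]^2 = s · (2s)^2 = 4s^3 = 3.85×10⁻⁶
s = 9.87×10⁻³ mol L⁻¹
[Br⁻] = 2s = 1.97×10⁻² mol L⁻¹

1.97×10⁻² M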